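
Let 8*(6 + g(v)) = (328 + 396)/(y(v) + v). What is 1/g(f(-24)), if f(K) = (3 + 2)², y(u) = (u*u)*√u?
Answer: -6300/37619 ≈ -0.16747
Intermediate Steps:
y(u) = u^(5/2) (y(u) = u²*√u = u^(5/2))
f(K) = 25 (f(K) = 5² = 25)
g(v) = -6 + 181/(2*(v + v^(5/2))) (g(v) = -6 + ((328 + 396)/(v^(5/2) + v))/8 = -6 + (724/(v + v^(5/2)))/8 = -6 + 181/(2*(v + v^(5/2))))
1/g(f(-24)) = 1/((181/2 - 6*25 - 6*25^(5/2))/(25 + 25^(5/2))) = 1/((181/2 - 150 - 6*3125)/(25 + 3125)) = 1/((181/2 - 150 - 18750)/3150) = 1/((1/3150)*(-37619/2)) = 1/(-37619/6300) = -6300/37619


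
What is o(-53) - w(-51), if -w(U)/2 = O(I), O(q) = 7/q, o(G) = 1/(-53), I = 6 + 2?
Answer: 367/212 ≈ 1.7311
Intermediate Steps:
I = 8
o(G) = -1/53
w(U) = -7/4 (w(U) = -14/8 = -2*7/8 = -7/4)
o(-53) - w(-51) = -1/53 - 1*(-7/4) = -1/53 + 7/4 = 367/212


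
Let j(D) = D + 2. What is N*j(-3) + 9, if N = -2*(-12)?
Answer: -15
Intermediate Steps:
j(D) = 2 + D
N = 24
N*j(-3) + 9 = 24*(2 - 3) + 9 = 24*(-1) + 9 = -24 + 9 = -15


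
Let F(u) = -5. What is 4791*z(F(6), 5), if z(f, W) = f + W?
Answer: 0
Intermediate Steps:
z(f, W) = W + f
4791*z(F(6), 5) = 4791*(5 - 5) = 4791*0 = 0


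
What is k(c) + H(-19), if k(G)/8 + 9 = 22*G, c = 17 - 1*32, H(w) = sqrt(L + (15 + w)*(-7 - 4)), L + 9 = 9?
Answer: -2712 + 2*sqrt(11) ≈ -2705.4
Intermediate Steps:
L = 0 (L = -9 + 9 = 0)
H(w) = sqrt(-165 - 11*w) (H(w) = sqrt(0 + (15 + w)*(-7 - 4)) = sqrt(0 + (15 + w)*(-11)) = sqrt(0 + (-165 - 11*w)) = sqrt(-165 - 11*w))
c = -15 (c = 17 - 32 = -15)
k(G) = -72 + 176*G (k(G) = -72 + 8*(22*G) = -72 + 176*G)
k(c) + H(-19) = (-72 + 176*(-15)) + sqrt(-165 - 11*(-19)) = (-72 - 2640) + sqrt(-165 + 209) = -2712 + sqrt(44) = -2712 + 2*sqrt(11)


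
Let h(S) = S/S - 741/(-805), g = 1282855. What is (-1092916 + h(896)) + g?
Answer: 152902441/805 ≈ 1.8994e+5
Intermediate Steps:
h(S) = 1546/805 (h(S) = 1 - 741*(-1/805) = 1 + 741/805 = 1546/805)
(-1092916 + h(896)) + g = (-1092916 + 1546/805) + 1282855 = -879795834/805 + 1282855 = 152902441/805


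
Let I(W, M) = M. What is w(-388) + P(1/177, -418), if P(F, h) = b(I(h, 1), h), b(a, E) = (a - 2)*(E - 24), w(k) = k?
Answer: 54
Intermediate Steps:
b(a, E) = (-24 + E)*(-2 + a) (b(a, E) = (-2 + a)*(-24 + E) = (-24 + E)*(-2 + a))
P(F, h) = 24 - h (P(F, h) = 48 - 24*1 - 2*h + h*1 = 48 - 24 - 2*h + h = 24 - h)
w(-388) + P(1/177, -418) = -388 + (24 - 1*(-418)) = -388 + (24 + 418) = -388 + 442 = 54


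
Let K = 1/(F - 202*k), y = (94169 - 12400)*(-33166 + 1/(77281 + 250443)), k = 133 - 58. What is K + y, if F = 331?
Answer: -13170702132541232137/4856541956 ≈ -2.7119e+9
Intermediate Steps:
k = 75
y = -888771316049727/327724 (y = 81769*(-33166 + 1/327724) = 81769*(-10869294183/327724) = -888771316049727/327724 ≈ -2.7119e+9)
K = -1/14819 (K = 1/(331 - 202*75) = 1/(331 - 15150) = 1/(-14819) = -1/14819 ≈ -6.7481e-5)
K + y = -1/14819 - 888771316049727/327724 = -13170702132541232137/4856541956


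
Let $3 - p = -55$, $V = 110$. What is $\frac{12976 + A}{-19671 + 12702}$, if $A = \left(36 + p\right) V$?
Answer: $- \frac{7772}{2323} \approx -3.3457$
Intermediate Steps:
$p = 58$ ($p = 3 - -55 = 3 + 55 = 58$)
$A = 10340$ ($A = \left(36 + 58\right) 110 = 94 \cdot 110 = 10340$)
$\frac{12976 + A}{-19671 + 12702} = \frac{12976 + 10340}{-19671 + 12702} = \frac{23316}{-6969} = 23316 \left(- \frac{1}{6969}\right) = - \frac{7772}{2323}$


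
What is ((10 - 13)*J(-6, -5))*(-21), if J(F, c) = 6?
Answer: 378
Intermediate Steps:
((10 - 13)*J(-6, -5))*(-21) = ((10 - 13)*6)*(-21) = -3*6*(-21) = -18*(-21) = 378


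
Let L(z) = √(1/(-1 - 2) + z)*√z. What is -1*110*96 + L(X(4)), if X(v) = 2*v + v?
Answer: -10560 + 2*√35 ≈ -10548.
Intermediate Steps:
X(v) = 3*v
L(z) = √z*√(-⅓ + z) (L(z) = √(1/(-3) + z)*√z = √(-⅓ + z)*√z = √z*√(-⅓ + z))
-1*110*96 + L(X(4)) = -1*110*96 + √3*√(3*4)*√(-1 + 3*(3*4))/3 = -110*96 + √3*√12*√(-1 + 3*12)/3 = -10560 + √3*(2*√3)*√(-1 + 36)/3 = -10560 + √3*(2*√3)*√35/3 = -10560 + 2*√35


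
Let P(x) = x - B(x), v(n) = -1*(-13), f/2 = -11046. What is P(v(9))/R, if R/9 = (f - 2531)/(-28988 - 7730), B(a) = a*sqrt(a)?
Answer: 477334/221607 - 477334*sqrt(13)/221607 ≈ -5.6123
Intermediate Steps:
f = -22092 (f = 2*(-11046) = -22092)
v(n) = 13
B(a) = a**(3/2)
R = 221607/36718 (R = 9*((-22092 - 2531)/(-28988 - 7730)) = 9*(-24623/(-36718)) = 9*(-24623*(-1/36718)) = 9*(24623/36718) = 221607/36718 ≈ 6.0354)
P(x) = x - x**(3/2)
P(v(9))/R = (13 - 13**(3/2))/(221607/36718) = (13 - 13*sqrt(13))*(36718/221607) = 477334/221607 - 477334*sqrt(13)/221607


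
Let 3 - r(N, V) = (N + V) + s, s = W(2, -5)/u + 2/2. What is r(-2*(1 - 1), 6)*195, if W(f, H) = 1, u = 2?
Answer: -1755/2 ≈ -877.50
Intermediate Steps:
s = 3/2 (s = 1/2 + 2/2 = 1*(1/2) + 2*(1/2) = 1/2 + 1 = 3/2 ≈ 1.5000)
r(N, V) = 3/2 - N - V (r(N, V) = 3 - ((N + V) + 3/2) = 3 - (3/2 + N + V) = 3 + (-3/2 - N - V) = 3/2 - N - V)
r(-2*(1 - 1), 6)*195 = (3/2 - (-2)*(1 - 1) - 1*6)*195 = (3/2 - (-2)*0 - 6)*195 = (3/2 - 1*0 - 6)*195 = (3/2 + 0 - 6)*195 = -9/2*195 = -1755/2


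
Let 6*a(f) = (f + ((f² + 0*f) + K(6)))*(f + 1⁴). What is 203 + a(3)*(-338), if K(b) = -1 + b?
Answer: -10883/3 ≈ -3627.7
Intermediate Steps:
a(f) = (1 + f)*(5 + f + f²)/6 (a(f) = ((f + ((f² + 0*f) + (-1 + 6)))*(f + 1⁴))/6 = ((f + ((f² + 0) + 5))*(f + 1))/6 = ((f + (f² + 5))*(1 + f))/6 = ((f + (5 + f²))*(1 + f))/6 = ((5 + f + f²)*(1 + f))/6 = ((1 + f)*(5 + f + f²))/6 = (1 + f)*(5 + f + f²)/6)
203 + a(3)*(-338) = 203 + (⅚ + 3 + (⅓)*3² + (⅙)*3³)*(-338) = 203 + (⅚ + 3 + (⅓)*9 + (⅙)*27)*(-338) = 203 + (⅚ + 3 + 3 + 9/2)*(-338) = 203 + (34/3)*(-338) = 203 - 11492/3 = -10883/3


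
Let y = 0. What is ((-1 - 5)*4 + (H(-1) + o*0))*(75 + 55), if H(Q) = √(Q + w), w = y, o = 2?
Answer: -3120 + 130*I ≈ -3120.0 + 130.0*I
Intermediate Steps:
w = 0
H(Q) = √Q (H(Q) = √(Q + 0) = √Q)
((-1 - 5)*4 + (H(-1) + o*0))*(75 + 55) = ((-1 - 5)*4 + (√(-1) + 2*0))*(75 + 55) = (-6*4 + (I + 0))*130 = (-24 + I)*130 = -3120 + 130*I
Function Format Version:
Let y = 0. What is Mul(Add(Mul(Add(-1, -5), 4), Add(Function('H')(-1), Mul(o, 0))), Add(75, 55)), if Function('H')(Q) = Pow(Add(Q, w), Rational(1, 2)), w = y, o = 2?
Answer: Add(-3120, Mul(130, I)) ≈ Add(-3120.0, Mul(130.00, I))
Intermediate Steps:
w = 0
Function('H')(Q) = Pow(Q, Rational(1, 2)) (Function('H')(Q) = Pow(Add(Q, 0), Rational(1, 2)) = Pow(Q, Rational(1, 2)))
Mul(Add(Mul(Add(-1, -5), 4), Add(Function('H')(-1), Mul(o, 0))), Add(75, 55)) = Mul(Add(Mul(Add(-1, -5), 4), Add(Pow(-1, Rational(1, 2)), Mul(2, 0))), Add(75, 55)) = Mul(Add(Mul(-6, 4), Add(I, 0)), 130) = Mul(Add(-24, I), 130) = Add(-3120, Mul(130, I))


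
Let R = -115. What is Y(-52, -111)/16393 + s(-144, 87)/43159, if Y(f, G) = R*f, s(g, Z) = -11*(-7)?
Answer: 19950237/54423499 ≈ 0.36657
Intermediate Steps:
s(g, Z) = 77
Y(f, G) = -115*f
Y(-52, -111)/16393 + s(-144, 87)/43159 = -115*(-52)/16393 + 77/43159 = 5980*(1/16393) + 77*(1/43159) = 460/1261 + 77/43159 = 19950237/54423499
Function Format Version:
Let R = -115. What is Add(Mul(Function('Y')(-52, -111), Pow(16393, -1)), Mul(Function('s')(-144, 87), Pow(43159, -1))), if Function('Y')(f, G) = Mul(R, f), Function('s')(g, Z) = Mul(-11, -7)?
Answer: Rational(19950237, 54423499) ≈ 0.36657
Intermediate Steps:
Function('s')(g, Z) = 77
Function('Y')(f, G) = Mul(-115, f)
Add(Mul(Function('Y')(-52, -111), Pow(16393, -1)), Mul(Function('s')(-144, 87), Pow(43159, -1))) = Add(Mul(Mul(-115, -52), Pow(16393, -1)), Mul(77, Pow(43159, -1))) = Add(Mul(5980, Rational(1, 16393)), Mul(77, Rational(1, 43159))) = Add(Rational(460, 1261), Rational(77, 43159)) = Rational(19950237, 54423499)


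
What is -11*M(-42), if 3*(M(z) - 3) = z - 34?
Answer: 737/3 ≈ 245.67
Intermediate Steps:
M(z) = -25/3 + z/3 (M(z) = 3 + (z - 34)/3 = 3 + (-34 + z)/3 = 3 + (-34/3 + z/3) = -25/3 + z/3)
-11*M(-42) = -11*(-25/3 + (⅓)*(-42)) = -11*(-25/3 - 14) = -11*(-67/3) = 737/3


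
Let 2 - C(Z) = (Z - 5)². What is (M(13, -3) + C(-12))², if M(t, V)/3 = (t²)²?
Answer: 7292476816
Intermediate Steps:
C(Z) = 2 - (-5 + Z)² (C(Z) = 2 - (Z - 5)² = 2 - (-5 + Z)²)
M(t, V) = 3*t⁴ (M(t, V) = 3*(t²)² = 3*t⁴)
(M(13, -3) + C(-12))² = (3*13⁴ + (2 - (-5 - 12)²))² = (3*28561 + (2 - 1*(-17)²))² = (85683 + (2 - 1*289))² = (85683 + (2 - 289))² = (85683 - 287)² = 85396² = 7292476816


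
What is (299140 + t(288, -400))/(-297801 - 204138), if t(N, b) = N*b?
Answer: -183940/501939 ≈ -0.36646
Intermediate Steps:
(299140 + t(288, -400))/(-297801 - 204138) = (299140 + 288*(-400))/(-297801 - 204138) = (299140 - 115200)/(-501939) = 183940*(-1/501939) = -183940/501939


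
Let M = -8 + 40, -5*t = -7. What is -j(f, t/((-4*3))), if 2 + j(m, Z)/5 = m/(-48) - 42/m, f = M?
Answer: 955/48 ≈ 19.896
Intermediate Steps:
t = 7/5 (t = -⅕*(-7) = 7/5 ≈ 1.4000)
M = 32
f = 32
j(m, Z) = -10 - 210/m - 5*m/48 (j(m, Z) = -10 + 5*(m/(-48) - 42/m) = -10 + 5*(m*(-1/48) - 42/m) = -10 + 5*(-m/48 - 42/m) = -10 + 5*(-42/m - m/48) = -10 + (-210/m - 5*m/48) = -10 - 210/m - 5*m/48)
-j(f, t/((-4*3))) = -(-10 - 210/32 - 5/48*32) = -(-10 - 210*1/32 - 10/3) = -(-10 - 105/16 - 10/3) = -1*(-955/48) = 955/48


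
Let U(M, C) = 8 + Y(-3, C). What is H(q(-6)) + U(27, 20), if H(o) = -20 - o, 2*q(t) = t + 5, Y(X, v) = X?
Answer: -29/2 ≈ -14.500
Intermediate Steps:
q(t) = 5/2 + t/2 (q(t) = (t + 5)/2 = (5 + t)/2 = 5/2 + t/2)
U(M, C) = 5 (U(M, C) = 8 - 3 = 5)
H(q(-6)) + U(27, 20) = (-20 - (5/2 + (½)*(-6))) + 5 = (-20 - (5/2 - 3)) + 5 = (-20 - 1*(-½)) + 5 = (-20 + ½) + 5 = -39/2 + 5 = -29/2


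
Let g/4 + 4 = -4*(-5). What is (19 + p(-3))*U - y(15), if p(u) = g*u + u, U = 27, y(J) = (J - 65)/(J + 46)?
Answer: -289822/61 ≈ -4751.2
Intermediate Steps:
y(J) = (-65 + J)/(46 + J)
g = 64 (g = -16 + 4*(-4*(-5)) = -16 + 4*20 = -16 + 80 = 64)
p(u) = 65*u (p(u) = 64*u + u = 65*u)
(19 + p(-3))*U - y(15) = (19 + 65*(-3))*27 - (-65 + 15)/(46 + 15) = (19 - 195)*27 - (-50)/61 = -176*27 - (-50)/61 = -4752 - 1*(-50/61) = -4752 + 50/61 = -289822/61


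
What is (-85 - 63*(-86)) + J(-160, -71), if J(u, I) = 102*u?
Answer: -10987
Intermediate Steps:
(-85 - 63*(-86)) + J(-160, -71) = (-85 - 63*(-86)) + 102*(-160) = (-85 + 5418) - 16320 = 5333 - 16320 = -10987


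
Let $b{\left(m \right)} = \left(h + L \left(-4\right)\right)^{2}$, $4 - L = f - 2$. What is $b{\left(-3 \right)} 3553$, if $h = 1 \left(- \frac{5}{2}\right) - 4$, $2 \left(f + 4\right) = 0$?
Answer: $\frac{30729897}{4} \approx 7.6825 \cdot 10^{6}$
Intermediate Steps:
$f = -4$ ($f = -4 + \frac{1}{2} \cdot 0 = -4 + 0 = -4$)
$L = 10$ ($L = 4 - \left(-4 - 2\right) = 4 - -6 = 4 + 6 = 10$)
$h = - \frac{13}{2}$ ($h = 1 \left(\left(-5\right) \frac{1}{2}\right) - 4 = 1 \left(- \frac{5}{2}\right) - 4 = - \frac{5}{2} - 4 = - \frac{13}{2} \approx -6.5$)
$b{\left(m \right)} = \frac{8649}{4}$ ($b{\left(m \right)} = \left(- \frac{13}{2} + 10 \left(-4\right)\right)^{2} = \left(- \frac{13}{2} - 40\right)^{2} = \left(- \frac{93}{2}\right)^{2} = \frac{8649}{4}$)
$b{\left(-3 \right)} 3553 = \frac{8649}{4} \cdot 3553 = \frac{30729897}{4}$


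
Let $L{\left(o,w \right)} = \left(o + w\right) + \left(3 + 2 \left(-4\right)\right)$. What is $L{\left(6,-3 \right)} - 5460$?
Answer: $-5462$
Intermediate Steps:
$L{\left(o,w \right)} = -5 + o + w$ ($L{\left(o,w \right)} = \left(o + w\right) + \left(3 - 8\right) = \left(o + w\right) - 5 = -5 + o + w$)
$L{\left(6,-3 \right)} - 5460 = \left(-5 + 6 - 3\right) - 5460 = -2 - 5460 = -5462$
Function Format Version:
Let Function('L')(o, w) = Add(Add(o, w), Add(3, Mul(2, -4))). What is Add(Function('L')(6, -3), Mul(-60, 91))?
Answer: -5462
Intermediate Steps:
Function('L')(o, w) = Add(-5, o, w) (Function('L')(o, w) = Add(Add(o, w), Add(3, -8)) = Add(Add(o, w), -5) = Add(-5, o, w))
Add(Function('L')(6, -3), Mul(-60, 91)) = Add(Add(-5, 6, -3), Mul(-60, 91)) = Add(-2, -5460) = -5462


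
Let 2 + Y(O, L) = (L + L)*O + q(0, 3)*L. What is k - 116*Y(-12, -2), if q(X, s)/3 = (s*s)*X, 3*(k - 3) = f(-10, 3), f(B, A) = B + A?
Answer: -16006/3 ≈ -5335.3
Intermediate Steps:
f(B, A) = A + B
k = ⅔ (k = 3 + (3 - 10)/3 = 3 + (⅓)*(-7) = 3 - 7/3 = ⅔ ≈ 0.66667)
q(X, s) = 3*X*s² (q(X, s) = 3*((s*s)*X) = 3*(s²*X) = 3*(X*s²) = 3*X*s²)
Y(O, L) = -2 + 2*L*O (Y(O, L) = -2 + ((L + L)*O + (3*0*3²)*L) = -2 + ((2*L)*O + (3*0*9)*L) = -2 + (2*L*O + 0*L) = -2 + (2*L*O + 0) = -2 + 2*L*O)
k - 116*Y(-12, -2) = ⅔ - 116*(-2 + 2*(-2)*(-12)) = ⅔ - 116*(-2 + 48) = ⅔ - 116*46 = ⅔ - 5336 = -16006/3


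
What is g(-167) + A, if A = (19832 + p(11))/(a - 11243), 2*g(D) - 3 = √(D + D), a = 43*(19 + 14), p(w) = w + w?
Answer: -2559/4912 + I*√334/2 ≈ -0.52097 + 9.1378*I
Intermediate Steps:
p(w) = 2*w
a = 1419 (a = 43*33 = 1419)
g(D) = 3/2 + √2*√D/2 (g(D) = 3/2 + √(D + D)/2 = 3/2 + √(2*D)/2 = 3/2 + (√2*√D)/2 = 3/2 + √2*√D/2)
A = -9927/4912 (A = (19832 + 2*11)/(1419 - 11243) = (19832 + 22)/(-9824) = 19854*(-1/9824) = -9927/4912 ≈ -2.0210)
g(-167) + A = (3/2 + √2*√(-167)/2) - 9927/4912 = (3/2 + √2*(I*√167)/2) - 9927/4912 = (3/2 + I*√334/2) - 9927/4912 = -2559/4912 + I*√334/2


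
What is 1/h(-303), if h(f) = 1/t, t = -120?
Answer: -120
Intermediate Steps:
h(f) = -1/120 (h(f) = 1/(-120) = -1/120)
1/h(-303) = 1/(-1/120) = -120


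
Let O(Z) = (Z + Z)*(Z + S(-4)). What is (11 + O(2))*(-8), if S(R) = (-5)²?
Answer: -952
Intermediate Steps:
S(R) = 25
O(Z) = 2*Z*(25 + Z) (O(Z) = (Z + Z)*(Z + 25) = (2*Z)*(25 + Z) = 2*Z*(25 + Z))
(11 + O(2))*(-8) = (11 + 2*2*(25 + 2))*(-8) = (11 + 2*2*27)*(-8) = (11 + 108)*(-8) = 119*(-8) = -952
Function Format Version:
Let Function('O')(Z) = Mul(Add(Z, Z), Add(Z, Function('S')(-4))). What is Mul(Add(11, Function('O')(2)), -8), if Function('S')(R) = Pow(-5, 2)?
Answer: -952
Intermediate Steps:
Function('S')(R) = 25
Function('O')(Z) = Mul(2, Z, Add(25, Z)) (Function('O')(Z) = Mul(Add(Z, Z), Add(Z, 25)) = Mul(Mul(2, Z), Add(25, Z)) = Mul(2, Z, Add(25, Z)))
Mul(Add(11, Function('O')(2)), -8) = Mul(Add(11, Mul(2, 2, Add(25, 2))), -8) = Mul(Add(11, Mul(2, 2, 27)), -8) = Mul(Add(11, 108), -8) = Mul(119, -8) = -952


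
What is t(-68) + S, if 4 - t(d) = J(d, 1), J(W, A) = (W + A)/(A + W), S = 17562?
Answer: 17565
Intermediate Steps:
J(W, A) = 1 (J(W, A) = (A + W)/(A + W) = 1)
t(d) = 3 (t(d) = 4 - 1*1 = 4 - 1 = 3)
t(-68) + S = 3 + 17562 = 17565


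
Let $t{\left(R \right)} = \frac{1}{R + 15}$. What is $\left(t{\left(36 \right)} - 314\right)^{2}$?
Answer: $\frac{256416169}{2601} \approx 98584.0$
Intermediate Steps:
$t{\left(R \right)} = \frac{1}{15 + R}$
$\left(t{\left(36 \right)} - 314\right)^{2} = \left(\frac{1}{15 + 36} - 314\right)^{2} = \left(\frac{1}{51} - 314\right)^{2} = \left(- \frac{16013}{51}\right)^{2} = \frac{256416169}{2601}$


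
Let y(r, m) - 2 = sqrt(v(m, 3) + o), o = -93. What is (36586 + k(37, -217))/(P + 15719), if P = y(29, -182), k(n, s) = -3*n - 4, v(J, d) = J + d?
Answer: 191120197/82383371 - 48628*I*sqrt(17)/82383371 ≈ 2.3199 - 0.0024337*I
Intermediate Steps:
k(n, s) = -4 - 3*n
y(r, m) = 2 + sqrt(-90 + m) (y(r, m) = 2 + sqrt((m + 3) - 93) = 2 + sqrt((3 + m) - 93) = 2 + sqrt(-90 + m))
P = 2 + 4*I*sqrt(17) (P = 2 + sqrt(-90 - 182) = 2 + sqrt(-272) = 2 + 4*I*sqrt(17) ≈ 2.0 + 16.492*I)
(36586 + k(37, -217))/(P + 15719) = (36586 + (-4 - 3*37))/((2 + 4*I*sqrt(17)) + 15719) = (36586 + (-4 - 111))/(15721 + 4*I*sqrt(17)) = (36586 - 115)/(15721 + 4*I*sqrt(17)) = 36471/(15721 + 4*I*sqrt(17))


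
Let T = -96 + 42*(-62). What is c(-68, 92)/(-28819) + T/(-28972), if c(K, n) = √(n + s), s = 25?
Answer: 675/7243 - 3*√13/28819 ≈ 0.092818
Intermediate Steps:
c(K, n) = √(25 + n) (c(K, n) = √(n + 25) = √(25 + n))
T = -2700 (T = -96 - 2604 = -2700)
c(-68, 92)/(-28819) + T/(-28972) = √(25 + 92)/(-28819) - 2700/(-28972) = √117*(-1/28819) - 2700*(-1/28972) = (3*√13)*(-1/28819) + 675/7243 = -3*√13/28819 + 675/7243 = 675/7243 - 3*√13/28819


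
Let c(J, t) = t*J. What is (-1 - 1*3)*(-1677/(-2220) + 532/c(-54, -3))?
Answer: -242119/14985 ≈ -16.157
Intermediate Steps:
c(J, t) = J*t
(-1 - 1*3)*(-1677/(-2220) + 532/c(-54, -3)) = (-1 - 1*3)*(-1677/(-2220) + 532/((-54*(-3)))) = (-1 - 3)*(-1677*(-1/2220) + 532/162) = -4*(559/740 + 532*(1/162)) = -4*(559/740 + 266/81) = -4*242119/59940 = -242119/14985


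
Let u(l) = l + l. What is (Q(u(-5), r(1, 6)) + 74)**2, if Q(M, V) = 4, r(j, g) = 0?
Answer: 6084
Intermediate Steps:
u(l) = 2*l
(Q(u(-5), r(1, 6)) + 74)**2 = (4 + 74)**2 = 78**2 = 6084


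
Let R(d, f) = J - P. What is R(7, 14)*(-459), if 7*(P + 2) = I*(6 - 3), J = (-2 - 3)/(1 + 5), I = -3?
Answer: -15759/14 ≈ -1125.6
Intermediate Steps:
J = -⅚ (J = -5/6 = -5*⅙ = -⅚ ≈ -0.83333)
P = -23/7 (P = -2 + (-3*(6 - 3))/7 = -2 + (-3*3)/7 = -2 + (⅐)*(-9) = -2 - 9/7 = -23/7 ≈ -3.2857)
R(d, f) = 103/42 (R(d, f) = -⅚ - 1*(-23/7) = -⅚ + 23/7 = 103/42)
R(7, 14)*(-459) = (103/42)*(-459) = -15759/14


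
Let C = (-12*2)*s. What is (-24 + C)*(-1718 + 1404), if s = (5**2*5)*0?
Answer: 7536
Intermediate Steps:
s = 0 (s = (25*5)*0 = 125*0 = 0)
C = 0 (C = -12*2*0 = -24*0 = 0)
(-24 + C)*(-1718 + 1404) = (-24 + 0)*(-1718 + 1404) = -24*(-314) = 7536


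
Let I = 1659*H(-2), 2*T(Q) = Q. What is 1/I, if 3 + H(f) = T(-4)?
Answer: -1/8295 ≈ -0.00012055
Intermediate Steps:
T(Q) = Q/2
H(f) = -5 (H(f) = -3 + (1/2)*(-4) = -3 - 2 = -5)
I = -8295 (I = 1659*(-5) = -8295)
1/I = 1/(-8295) = -1/8295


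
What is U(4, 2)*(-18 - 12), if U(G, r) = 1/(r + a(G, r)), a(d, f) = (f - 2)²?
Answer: -15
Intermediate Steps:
a(d, f) = (-2 + f)²
U(G, r) = 1/(r + (-2 + r)²)
U(4, 2)*(-18 - 12) = (-18 - 12)/(2 + (-2 + 2)²) = -30/(2 + 0²) = -30/(2 + 0) = -30/2 = (½)*(-30) = -15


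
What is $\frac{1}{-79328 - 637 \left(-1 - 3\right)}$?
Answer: $- \frac{1}{76780} \approx -1.3024 \cdot 10^{-5}$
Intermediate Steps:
$\frac{1}{-79328 - 637 \left(-1 - 3\right)} = \frac{1}{-79328 - -2548} = \frac{1}{-79328 + 2548} = \frac{1}{-76780} = - \frac{1}{76780}$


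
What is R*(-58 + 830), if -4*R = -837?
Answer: 161541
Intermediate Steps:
R = 837/4 (R = -¼*(-837) = 837/4 ≈ 209.25)
R*(-58 + 830) = 837*(-58 + 830)/4 = (837/4)*772 = 161541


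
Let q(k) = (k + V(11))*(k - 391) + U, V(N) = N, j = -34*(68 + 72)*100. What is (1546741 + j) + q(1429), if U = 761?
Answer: 2566222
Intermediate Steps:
j = -476000 (j = -34*140*100 = -4760*100 = -476000)
q(k) = 761 + (-391 + k)*(11 + k) (q(k) = (k + 11)*(k - 391) + 761 = (11 + k)*(-391 + k) + 761 = (-391 + k)*(11 + k) + 761 = 761 + (-391 + k)*(11 + k))
(1546741 + j) + q(1429) = (1546741 - 476000) + (-3540 + 1429² - 380*1429) = 1070741 + (-3540 + 2042041 - 543020) = 1070741 + 1495481 = 2566222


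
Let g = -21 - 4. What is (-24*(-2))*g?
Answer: -1200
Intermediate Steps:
g = -25
(-24*(-2))*g = -24*(-2)*(-25) = 48*(-25) = -1200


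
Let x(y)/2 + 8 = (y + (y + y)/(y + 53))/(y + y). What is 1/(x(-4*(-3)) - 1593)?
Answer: -65/104518 ≈ -0.00062190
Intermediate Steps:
x(y) = -16 + (y + 2*y/(53 + y))/y (x(y) = -16 + 2*((y + (y + y)/(y + 53))/(y + y)) = -16 + 2*((y + (2*y)/(53 + y))/((2*y))) = -16 + 2*((y + 2*y/(53 + y))*(1/(2*y))) = -16 + 2*((y + 2*y/(53 + y))/(2*y)) = -16 + (y + 2*y/(53 + y))/y)
1/(x(-4*(-3)) - 1593) = 1/((-793 - (-60)*(-3))/(53 - 4*(-3)) - 1593) = 1/((-793 - 15*12)/(53 + 12) - 1593) = 1/((-793 - 180)/65 - 1593) = 1/((1/65)*(-973) - 1593) = 1/(-973/65 - 1593) = 1/(-104518/65) = -65/104518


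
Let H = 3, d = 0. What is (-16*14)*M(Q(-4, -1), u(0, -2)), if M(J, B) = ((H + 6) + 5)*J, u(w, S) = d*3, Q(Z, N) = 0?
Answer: 0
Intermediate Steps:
u(w, S) = 0 (u(w, S) = 0*3 = 0)
M(J, B) = 14*J (M(J, B) = ((3 + 6) + 5)*J = (9 + 5)*J = 14*J)
(-16*14)*M(Q(-4, -1), u(0, -2)) = (-16*14)*(14*0) = -224*0 = 0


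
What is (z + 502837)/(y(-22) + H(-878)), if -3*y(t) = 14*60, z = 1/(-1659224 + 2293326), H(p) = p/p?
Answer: -318849947375/176914458 ≈ -1802.3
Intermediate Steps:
H(p) = 1
z = 1/634102 ≈ 1.5770e-6
y(t) = -280 (y(t) = -14*60/3 = -⅓*840 = -280)
(z + 502837)/(y(-22) + H(-878)) = (1/634102 + 502837)/(-280 + 1) = (318849947375/634102)/(-279) = (318849947375/634102)*(-1/279) = -318849947375/176914458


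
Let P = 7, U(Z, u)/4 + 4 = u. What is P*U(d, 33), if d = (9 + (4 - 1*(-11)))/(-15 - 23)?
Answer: 812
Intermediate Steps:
d = -12/19 (d = (9 + (4 + 11))/(-38) = (9 + 15)*(-1/38) = 24*(-1/38) = -12/19 ≈ -0.63158)
U(Z, u) = -16 + 4*u
P*U(d, 33) = 7*(-16 + 4*33) = 7*(-16 + 132) = 7*116 = 812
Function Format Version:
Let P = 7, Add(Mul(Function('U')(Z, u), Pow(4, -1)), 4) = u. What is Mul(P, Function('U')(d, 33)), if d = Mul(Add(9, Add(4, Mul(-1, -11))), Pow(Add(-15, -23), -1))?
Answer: 812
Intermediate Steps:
d = Rational(-12, 19) (d = Mul(Add(9, Add(4, 11)), Pow(-38, -1)) = Mul(Add(9, 15), Rational(-1, 38)) = Mul(24, Rational(-1, 38)) = Rational(-12, 19) ≈ -0.63158)
Function('U')(Z, u) = Add(-16, Mul(4, u))
Mul(P, Function('U')(d, 33)) = Mul(7, Add(-16, Mul(4, 33))) = Mul(7, Add(-16, 132)) = Mul(7, 116) = 812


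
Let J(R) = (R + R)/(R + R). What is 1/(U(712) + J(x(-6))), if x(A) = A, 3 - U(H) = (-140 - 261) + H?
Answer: -1/307 ≈ -0.0032573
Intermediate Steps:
U(H) = 404 - H (U(H) = 3 - ((-140 - 261) + H) = 3 - (-401 + H) = 3 + (401 - H) = 404 - H)
J(R) = 1 (J(R) = (2*R)/((2*R)) = (2*R)*(1/(2*R)) = 1)
1/(U(712) + J(x(-6))) = 1/((404 - 1*712) + 1) = 1/((404 - 712) + 1) = 1/(-308 + 1) = 1/(-307) = -1/307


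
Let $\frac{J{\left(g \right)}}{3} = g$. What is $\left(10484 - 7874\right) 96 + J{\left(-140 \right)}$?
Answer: $250140$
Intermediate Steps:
$J{\left(g \right)} = 3 g$
$\left(10484 - 7874\right) 96 + J{\left(-140 \right)} = \left(10484 - 7874\right) 96 + 3 \left(-140\right) = 2610 \cdot 96 - 420 = 250560 - 420 = 250140$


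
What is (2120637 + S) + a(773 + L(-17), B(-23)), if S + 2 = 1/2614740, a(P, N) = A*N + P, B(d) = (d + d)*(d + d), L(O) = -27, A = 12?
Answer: 5613253234021/2614740 ≈ 2.1468e+6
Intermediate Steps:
B(d) = 4*d² (B(d) = (2*d)*(2*d) = 4*d²)
a(P, N) = P + 12*N (a(P, N) = 12*N + P = P + 12*N)
S = -5229479/2614740 (S = -2 + 1/2614740 = -5229479/2614740 ≈ -2.0000)
(2120637 + S) + a(773 + L(-17), B(-23)) = (2120637 - 5229479/2614740) + ((773 - 27) + 12*(4*(-23)²)) = 5544909159901/2614740 + (746 + 12*(4*529)) = 5544909159901/2614740 + (746 + 12*2116) = 5544909159901/2614740 + (746 + 25392) = 5544909159901/2614740 + 26138 = 5613253234021/2614740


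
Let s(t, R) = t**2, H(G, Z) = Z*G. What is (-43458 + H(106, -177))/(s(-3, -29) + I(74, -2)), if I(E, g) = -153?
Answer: 5185/12 ≈ 432.08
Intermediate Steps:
H(G, Z) = G*Z
(-43458 + H(106, -177))/(s(-3, -29) + I(74, -2)) = (-43458 + 106*(-177))/((-3)**2 - 153) = (-43458 - 18762)/(9 - 153) = -62220/(-144) = -62220*(-1/144) = 5185/12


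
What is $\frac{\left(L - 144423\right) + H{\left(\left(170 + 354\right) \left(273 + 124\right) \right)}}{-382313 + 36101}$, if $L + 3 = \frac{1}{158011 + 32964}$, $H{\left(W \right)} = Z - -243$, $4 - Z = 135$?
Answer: $\frac{27560366149}{66117836700} \approx 0.41684$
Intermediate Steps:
$Z = -131$ ($Z = 4 - 135 = -131$)
$H{\left(W \right)} = 112$ ($H{\left(W \right)} = -131 - -243 = -131 + 243 = 112$)
$L = - \frac{572924}{190975}$ ($L = -3 + \frac{1}{158011 + 32964} = -3 + \frac{1}{190975} = - \frac{572924}{190975} \approx -3.0$)
$\frac{\left(L - 144423\right) + H{\left(\left(170 + 354\right) \left(273 + 124\right) \right)}}{-382313 + 36101} = \frac{\left(- \frac{572924}{190975} - 144423\right) + 112}{-382313 + 36101} = \frac{- \frac{27581755349}{190975} + 112}{-346212} = \left(- \frac{27560366149}{190975}\right) \left(- \frac{1}{346212}\right) = \frac{27560366149}{66117836700}$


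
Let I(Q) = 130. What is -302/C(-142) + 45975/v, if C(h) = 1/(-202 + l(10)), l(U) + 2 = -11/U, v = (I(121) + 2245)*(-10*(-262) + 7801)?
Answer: 100033426/1615 ≈ 61940.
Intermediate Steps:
v = 24749875 (v = (130 + 2245)*(-10*(-262) + 7801) = 2375*(2620 + 7801) = 2375*10421 = 24749875)
l(U) = -2 - 11/U
C(h) = -10/2051 (C(h) = 1/(-202 + (-2 - 11/10)) = 1/(-202 - 31/10) = 1/(-2051/10) = -10/2051)
-302/C(-142) + 45975/v = -302/(-10/2051) + 45975/24749875 = -302*(-2051/10) + 45975*(1/24749875) = 309701/5 + 3/1615 = 100033426/1615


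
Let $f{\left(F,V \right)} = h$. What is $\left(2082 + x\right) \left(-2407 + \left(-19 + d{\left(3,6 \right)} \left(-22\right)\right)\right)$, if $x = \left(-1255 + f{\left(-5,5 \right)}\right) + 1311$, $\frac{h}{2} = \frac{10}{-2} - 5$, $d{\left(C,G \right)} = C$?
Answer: $-5278056$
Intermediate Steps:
$h = -20$ ($h = 2 \left(\frac{10}{-2} - 5\right) = 2 \left(10 \left(- \frac{1}{2}\right) - 5\right) = 2 \left(-5 - 5\right) = 2 \left(-10\right) = -20$)
$f{\left(F,V \right)} = -20$
$x = 36$ ($x = \left(-1255 - 20\right) + 1311 = -1275 + 1311 = 36$)
$\left(2082 + x\right) \left(-2407 + \left(-19 + d{\left(3,6 \right)} \left(-22\right)\right)\right) = \left(2082 + 36\right) \left(-2407 + \left(-19 + 3 \left(-22\right)\right)\right) = 2118 \left(-2407 - 85\right) = 2118 \left(-2492\right) = -5278056$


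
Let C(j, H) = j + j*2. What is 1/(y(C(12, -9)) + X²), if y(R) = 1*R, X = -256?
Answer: 1/65572 ≈ 1.5250e-5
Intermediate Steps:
C(j, H) = 3*j (C(j, H) = j + 2*j = 3*j)
y(R) = R
1/(y(C(12, -9)) + X²) = 1/(3*12 + (-256)²) = 1/(36 + 65536) = 1/65572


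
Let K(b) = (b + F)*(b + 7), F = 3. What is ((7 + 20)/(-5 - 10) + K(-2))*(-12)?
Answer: -192/5 ≈ -38.400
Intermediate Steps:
K(b) = (3 + b)*(7 + b) (K(b) = (b + 3)*(b + 7) = (3 + b)*(7 + b))
((7 + 20)/(-5 - 10) + K(-2))*(-12) = ((7 + 20)/(-5 - 10) + (21 + (-2)² + 10*(-2)))*(-12) = (27/(-15) + (21 + 4 - 20))*(-12) = (27*(-1/15) + 5)*(-12) = (-9/5 + 5)*(-12) = (16/5)*(-12) = -192/5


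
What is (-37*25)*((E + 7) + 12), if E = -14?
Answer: -4625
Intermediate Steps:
(-37*25)*((E + 7) + 12) = (-37*25)*((-14 + 7) + 12) = -925*(-7 + 12) = -925*5 = -4625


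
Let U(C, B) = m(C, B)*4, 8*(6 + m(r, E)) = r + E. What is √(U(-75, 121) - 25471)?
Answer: 8*I*√398 ≈ 159.6*I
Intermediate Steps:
m(r, E) = -6 + E/8 + r/8 (m(r, E) = -6 + (r + E)/8 = -6 + (E + r)/8 = -6 + (E/8 + r/8) = -6 + E/8 + r/8)
U(C, B) = -24 + B/2 + C/2 (U(C, B) = (-6 + B/8 + C/8)*4 = -24 + B/2 + C/2)
√(U(-75, 121) - 25471) = √((-24 + (½)*121 + (½)*(-75)) - 25471) = √((-24 + 121/2 - 75/2) - 25471) = √(-1 - 25471) = √(-25472) = 8*I*√398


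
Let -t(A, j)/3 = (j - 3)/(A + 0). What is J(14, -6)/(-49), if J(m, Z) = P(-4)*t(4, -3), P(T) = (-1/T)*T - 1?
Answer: 9/49 ≈ 0.18367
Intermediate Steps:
t(A, j) = -3*(-3 + j)/A (t(A, j) = -3*(j - 3)/(A + 0) = -3*(-3 + j)/A)
P(T) = -2 (P(T) = -1 - 1 = -2)
J(m, Z) = -9 (J(m, Z) = -6*(3 - 1*(-3))/4 = -6*(3 + 3)/4 = -6*6/4 = -2*9/2 = -9)
J(14, -6)/(-49) = -9/(-49) = -9*(-1/49) = 9/49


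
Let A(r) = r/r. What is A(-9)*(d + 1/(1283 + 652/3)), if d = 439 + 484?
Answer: 4154426/4501 ≈ 923.00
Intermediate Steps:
A(r) = 1
d = 923
A(-9)*(d + 1/(1283 + 652/3)) = 1*(923 + 1/(1283 + 652/3)) = 1*(923 + 1/(4501/3)) = 1*(923 + 3/4501) = 1*(4154426/4501) = 4154426/4501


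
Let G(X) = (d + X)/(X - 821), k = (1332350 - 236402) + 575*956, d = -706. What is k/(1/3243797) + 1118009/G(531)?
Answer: 186835246435482/35 ≈ 5.3381e+12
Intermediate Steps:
k = 1645648 (k = 1095948 + 549700 = 1645648)
G(X) = (-706 + X)/(-821 + X) (G(X) = (-706 + X)/(X - 821) = (-706 + X)/(-821 + X))
k/(1/3243797) + 1118009/G(531) = 1645648/(1/3243797) + 1118009/(((-706 + 531)/(-821 + 531))) = 1645648/(1/3243797) + 1118009/((-175/(-290))) = 1645648*3243797 + 1118009/((-1/290*(-175))) = 5338148045456 + 1118009/(35/58) = 5338148045456 + 1118009*(58/35) = 5338148045456 + 64844522/35 = 186835246435482/35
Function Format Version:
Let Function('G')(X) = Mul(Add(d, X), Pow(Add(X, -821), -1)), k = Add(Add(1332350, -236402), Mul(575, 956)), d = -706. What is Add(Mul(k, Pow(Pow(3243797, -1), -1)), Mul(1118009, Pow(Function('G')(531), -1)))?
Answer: Rational(186835246435482, 35) ≈ 5.3381e+12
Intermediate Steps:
k = 1645648 (k = Add(1095948, 549700) = 1645648)
Function('G')(X) = Mul(Pow(Add(-821, X), -1), Add(-706, X)) (Function('G')(X) = Mul(Add(-706, X), Pow(Add(X, -821), -1)) = Mul(Add(-706, X), Pow(Add(-821, X), -1)) = Mul(Pow(Add(-821, X), -1), Add(-706, X)))
Add(Mul(k, Pow(Pow(3243797, -1), -1)), Mul(1118009, Pow(Function('G')(531), -1))) = Add(Mul(1645648, Pow(Pow(3243797, -1), -1)), Mul(1118009, Pow(Mul(Pow(Add(-821, 531), -1), Add(-706, 531)), -1))) = Add(Mul(1645648, Pow(Rational(1, 3243797), -1)), Mul(1118009, Pow(Mul(Pow(-290, -1), -175), -1))) = Add(Mul(1645648, 3243797), Mul(1118009, Pow(Mul(Rational(-1, 290), -175), -1))) = Add(5338148045456, Mul(1118009, Pow(Rational(35, 58), -1))) = Add(5338148045456, Mul(1118009, Rational(58, 35))) = Add(5338148045456, Rational(64844522, 35)) = Rational(186835246435482, 35)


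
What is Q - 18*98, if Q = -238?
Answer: -2002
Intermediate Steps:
Q - 18*98 = -238 - 18*98 = -238 - 1*1764 = -238 - 1764 = -2002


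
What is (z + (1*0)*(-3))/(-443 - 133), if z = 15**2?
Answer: -25/64 ≈ -0.39063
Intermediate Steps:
z = 225
(z + (1*0)*(-3))/(-443 - 133) = (225 + (1*0)*(-3))/(-443 - 133) = (225 + 0*(-3))/(-576) = (225 + 0)*(-1/576) = 225*(-1/576) = -25/64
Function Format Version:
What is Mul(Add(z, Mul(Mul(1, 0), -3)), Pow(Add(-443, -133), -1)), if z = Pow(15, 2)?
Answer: Rational(-25, 64) ≈ -0.39063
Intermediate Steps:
z = 225
Mul(Add(z, Mul(Mul(1, 0), -3)), Pow(Add(-443, -133), -1)) = Mul(Add(225, Mul(Mul(1, 0), -3)), Pow(Add(-443, -133), -1)) = Mul(Add(225, Mul(0, -3)), Pow(-576, -1)) = Mul(Add(225, 0), Rational(-1, 576)) = Mul(225, Rational(-1, 576)) = Rational(-25, 64)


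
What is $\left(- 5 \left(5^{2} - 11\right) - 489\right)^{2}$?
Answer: $312481$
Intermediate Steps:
$\left(- 5 \left(5^{2} - 11\right) - 489\right)^{2} = \left(- 5 \left(25 - 11\right) - 489\right)^{2} = \left(\left(-5\right) 14 - 489\right)^{2} = \left(-70 - 489\right)^{2} = \left(-559\right)^{2} = 312481$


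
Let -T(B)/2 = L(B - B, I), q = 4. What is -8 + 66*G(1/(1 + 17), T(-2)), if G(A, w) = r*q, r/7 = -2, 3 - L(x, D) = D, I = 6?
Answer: -3704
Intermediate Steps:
L(x, D) = 3 - D
r = -14 (r = 7*(-2) = -14)
T(B) = 6 (T(B) = -2*(3 - 1*6) = -2*(3 - 6) = -2*(-3) = 6)
G(A, w) = -56 (G(A, w) = -14*4 = -56)
-8 + 66*G(1/(1 + 17), T(-2)) = -8 + 66*(-56) = -8 - 3696 = -3704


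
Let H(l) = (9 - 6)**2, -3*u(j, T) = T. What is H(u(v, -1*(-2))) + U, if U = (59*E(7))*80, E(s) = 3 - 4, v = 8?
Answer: -4711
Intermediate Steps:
u(j, T) = -T/3
H(l) = 9 (H(l) = 3**2 = 9)
E(s) = -1
U = -4720 (U = (59*(-1))*80 = -59*80 = -4720)
H(u(v, -1*(-2))) + U = 9 - 4720 = -4711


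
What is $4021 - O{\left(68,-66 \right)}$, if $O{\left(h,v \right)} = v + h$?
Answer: $4019$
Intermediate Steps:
$O{\left(h,v \right)} = h + v$
$4021 - O{\left(68,-66 \right)} = 4021 - \left(68 - 66\right) = 4021 - 2 = 4019$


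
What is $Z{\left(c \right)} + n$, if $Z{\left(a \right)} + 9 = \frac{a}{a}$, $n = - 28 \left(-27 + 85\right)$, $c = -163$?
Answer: $-1632$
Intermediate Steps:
$n = -1624$ ($n = \left(-28\right) 58 = -1624$)
$Z{\left(a \right)} = -8$ ($Z{\left(a \right)} = -9 + \frac{a}{a} = -9 + 1 = -8$)
$Z{\left(c \right)} + n = -8 - 1624 = -1632$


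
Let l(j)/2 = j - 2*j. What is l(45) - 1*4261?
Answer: -4351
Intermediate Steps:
l(j) = -2*j (l(j) = 2*(j - 2*j) = 2*(-j) = -2*j)
l(45) - 1*4261 = -2*45 - 1*4261 = -90 - 4261 = -4351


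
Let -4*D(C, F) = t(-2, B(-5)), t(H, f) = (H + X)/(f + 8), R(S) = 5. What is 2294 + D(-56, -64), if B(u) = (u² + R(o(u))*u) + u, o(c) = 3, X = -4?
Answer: 4589/2 ≈ 2294.5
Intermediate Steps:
B(u) = u² + 6*u (B(u) = (u² + 5*u) + u = u² + 6*u)
t(H, f) = (-4 + H)/(8 + f) (t(H, f) = (H - 4)/(f + 8) = (-4 + H)/(8 + f))
D(C, F) = ½ (D(C, F) = -(-4 - 2)/(4*(8 - 5*(6 - 5))) = -(-6)/(4*(8 - 5*1)) = -(-6)/(4*(8 - 5)) = -(-6)/(4*3) = -(-6)/12 = -¼*(-2) = ½)
2294 + D(-56, -64) = 2294 + ½ = 4589/2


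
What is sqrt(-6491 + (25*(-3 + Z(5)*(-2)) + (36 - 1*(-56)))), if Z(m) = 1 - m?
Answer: I*sqrt(6274) ≈ 79.209*I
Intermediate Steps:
sqrt(-6491 + (25*(-3 + Z(5)*(-2)) + (36 - 1*(-56)))) = sqrt(-6491 + (25*(-3 + (1 - 1*5)*(-2)) + (36 - 1*(-56)))) = sqrt(-6491 + (25*(-3 + (1 - 5)*(-2)) + (36 + 56))) = sqrt(-6491 + (25*(-3 - 4*(-2)) + 92)) = sqrt(-6491 + (25*(-3 + 8) + 92)) = sqrt(-6491 + (25*5 + 92)) = sqrt(-6491 + (125 + 92)) = sqrt(-6491 + 217) = sqrt(-6274) = I*sqrt(6274)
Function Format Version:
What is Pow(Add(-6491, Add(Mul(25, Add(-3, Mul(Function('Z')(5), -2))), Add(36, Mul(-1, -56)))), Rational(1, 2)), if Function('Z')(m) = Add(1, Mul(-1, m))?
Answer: Mul(I, Pow(6274, Rational(1, 2))) ≈ Mul(79.209, I)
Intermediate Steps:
Pow(Add(-6491, Add(Mul(25, Add(-3, Mul(Function('Z')(5), -2))), Add(36, Mul(-1, -56)))), Rational(1, 2)) = Pow(Add(-6491, Add(Mul(25, Add(-3, Mul(Add(1, Mul(-1, 5)), -2))), Add(36, Mul(-1, -56)))), Rational(1, 2)) = Pow(Add(-6491, Add(Mul(25, Add(-3, Mul(Add(1, -5), -2))), Add(36, 56))), Rational(1, 2)) = Pow(Add(-6491, Add(Mul(25, Add(-3, Mul(-4, -2))), 92)), Rational(1, 2)) = Pow(Add(-6491, Add(Mul(25, Add(-3, 8)), 92)), Rational(1, 2)) = Pow(Add(-6491, Add(Mul(25, 5), 92)), Rational(1, 2)) = Pow(Add(-6491, Add(125, 92)), Rational(1, 2)) = Pow(Add(-6491, 217), Rational(1, 2)) = Pow(-6274, Rational(1, 2)) = Mul(I, Pow(6274, Rational(1, 2)))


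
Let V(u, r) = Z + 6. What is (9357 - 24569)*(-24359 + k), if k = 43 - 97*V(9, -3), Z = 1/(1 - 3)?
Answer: 378010594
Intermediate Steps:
Z = -½ (Z = 1/(-2) = -½ ≈ -0.50000)
V(u, r) = 11/2 (V(u, r) = -½ + 6 = 11/2)
k = -981/2 (k = 43 - 97*11/2 = 43 - 1067/2 = -981/2 ≈ -490.50)
(9357 - 24569)*(-24359 + k) = (9357 - 24569)*(-24359 - 981/2) = -15212*(-49699/2) = 378010594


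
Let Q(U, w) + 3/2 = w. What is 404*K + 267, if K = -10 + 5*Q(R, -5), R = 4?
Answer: -16903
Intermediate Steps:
Q(U, w) = -3/2 + w
K = -85/2 (K = -10 + 5*(-3/2 - 5) = -10 + 5*(-13/2) = -10 - 65/2 = -85/2 ≈ -42.500)
404*K + 267 = 404*(-85/2) + 267 = -17170 + 267 = -16903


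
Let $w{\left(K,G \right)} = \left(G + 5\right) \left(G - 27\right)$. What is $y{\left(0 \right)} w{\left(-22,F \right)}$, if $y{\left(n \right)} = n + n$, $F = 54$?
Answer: $0$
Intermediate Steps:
$y{\left(n \right)} = 2 n$
$w{\left(K,G \right)} = \left(-27 + G\right) \left(5 + G\right)$ ($w{\left(K,G \right)} = \left(5 + G\right) \left(-27 + G\right) = \left(-27 + G\right) \left(5 + G\right)$)
$y{\left(0 \right)} w{\left(-22,F \right)} = 2 \cdot 0 \left(-135 + 54^{2} - 1188\right) = 0 \left(-135 + 2916 - 1188\right) = 0 \cdot 1593 = 0$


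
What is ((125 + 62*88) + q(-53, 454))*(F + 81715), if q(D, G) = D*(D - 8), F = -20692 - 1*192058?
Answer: -1154942490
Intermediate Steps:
F = -212750 (F = -20692 - 192058 = -212750)
q(D, G) = D*(-8 + D)
((125 + 62*88) + q(-53, 454))*(F + 81715) = ((125 + 62*88) - 53*(-8 - 53))*(-212750 + 81715) = ((125 + 5456) - 53*(-61))*(-131035) = (5581 + 3233)*(-131035) = 8814*(-131035) = -1154942490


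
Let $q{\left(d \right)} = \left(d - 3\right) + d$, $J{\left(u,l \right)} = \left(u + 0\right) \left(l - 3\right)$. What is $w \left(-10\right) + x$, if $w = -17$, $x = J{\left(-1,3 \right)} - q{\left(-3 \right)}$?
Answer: $179$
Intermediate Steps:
$J{\left(u,l \right)} = u \left(-3 + l\right)$
$q{\left(d \right)} = -3 + 2 d$ ($q{\left(d \right)} = \left(-3 + d\right) + d = -3 + 2 d$)
$x = 9$ ($x = - (-3 + 3) - \left(-3 + 2 \left(-3\right)\right) = \left(-1\right) 0 - \left(-3 - 6\right) = 0 - -9 = 0 + 9 = 9$)
$w \left(-10\right) + x = \left(-17\right) \left(-10\right) + 9 = 170 + 9 = 179$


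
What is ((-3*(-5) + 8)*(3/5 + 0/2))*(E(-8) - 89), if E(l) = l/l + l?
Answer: -6624/5 ≈ -1324.8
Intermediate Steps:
E(l) = 1 + l
((-3*(-5) + 8)*(3/5 + 0/2))*(E(-8) - 89) = ((-3*(-5) + 8)*(3/5 + 0/2))*((1 - 8) - 89) = ((15 + 8)*(3*(1/5) + 0*(1/2)))*(-7 - 89) = (23*(3/5 + 0))*(-96) = (23*(3/5))*(-96) = (69/5)*(-96) = -6624/5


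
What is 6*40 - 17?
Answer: 223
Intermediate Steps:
6*40 - 17 = 240 - 17 = 223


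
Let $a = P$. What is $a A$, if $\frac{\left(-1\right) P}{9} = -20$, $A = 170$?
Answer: $30600$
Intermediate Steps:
$P = 180$ ($P = \left(-9\right) \left(-20\right) = 180$)
$a = 180$
$a A = 180 \cdot 170 = 30600$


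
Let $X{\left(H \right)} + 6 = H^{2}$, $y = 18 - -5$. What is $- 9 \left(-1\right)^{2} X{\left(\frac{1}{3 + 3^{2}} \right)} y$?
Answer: $\frac{19849}{16} \approx 1240.6$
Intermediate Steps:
$y = 23$ ($y = 18 + 5 = 23$)
$X{\left(H \right)} = -6 + H^{2}$
$- 9 \left(-1\right)^{2} X{\left(\frac{1}{3 + 3^{2}} \right)} y = - 9 \left(-1\right)^{2} \left(-6 + \left(\frac{1}{3 + 3^{2}}\right)^{2}\right) 23 = - 9 \cdot 1 \left(-6 + \left(\frac{1}{3 + 9}\right)^{2}\right) 23 = - 9 \cdot 1 \left(-6 + \left(\frac{1}{12}\right)^{2}\right) 23 = - 9 \cdot 1 \left(-6 + \frac{1}{144}\right) 23 = - 9 \cdot 1 \left(- \frac{863}{144}\right) 23 = \left(-9\right) \left(- \frac{863}{144}\right) 23 = \frac{863}{16} \cdot 23 = \frac{19849}{16}$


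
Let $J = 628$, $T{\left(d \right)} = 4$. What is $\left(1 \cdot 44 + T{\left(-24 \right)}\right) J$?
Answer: $30144$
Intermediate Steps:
$\left(1 \cdot 44 + T{\left(-24 \right)}\right) J = \left(1 \cdot 44 + 4\right) 628 = \left(44 + 4\right) 628 = 48 \cdot 628 = 30144$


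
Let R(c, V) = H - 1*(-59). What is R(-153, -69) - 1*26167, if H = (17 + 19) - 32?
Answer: -26104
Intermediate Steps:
H = 4 (H = 36 - 32 = 4)
R(c, V) = 63 (R(c, V) = 4 - 1*(-59) = 4 + 59 = 63)
R(-153, -69) - 1*26167 = 63 - 1*26167 = 63 - 26167 = -26104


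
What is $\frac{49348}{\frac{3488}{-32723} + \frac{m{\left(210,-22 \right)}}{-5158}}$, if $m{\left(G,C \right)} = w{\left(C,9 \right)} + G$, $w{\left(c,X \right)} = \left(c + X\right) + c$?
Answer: $- \frac{49285288328}{140341} \approx -3.5118 \cdot 10^{5}$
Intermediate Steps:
$w{\left(c,X \right)} = X + 2 c$ ($w{\left(c,X \right)} = \left(X + c\right) + c = X + 2 c$)
$m{\left(G,C \right)} = 9 + G + 2 C$ ($m{\left(G,C \right)} = \left(9 + 2 C\right) + G = 9 + G + 2 C$)
$\frac{49348}{\frac{3488}{-32723} + \frac{m{\left(210,-22 \right)}}{-5158}} = \frac{49348}{\frac{3488}{-32723} + \frac{9 + 210 + 2 \left(-22\right)}{-5158}} = \frac{49348}{3488 \left(- \frac{1}{32723}\right) + \left(9 + 210 - 44\right) \left(- \frac{1}{5158}\right)} = \frac{49348}{- \frac{3488}{32723} + 175 \left(- \frac{1}{5158}\right)} = \frac{49348}{- \frac{3488}{32723} - \frac{175}{5158}} = \frac{49348}{- \frac{23717629}{168785234}} = 49348 \left(- \frac{168785234}{23717629}\right) = - \frac{49285288328}{140341}$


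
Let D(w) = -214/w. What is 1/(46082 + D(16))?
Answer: 8/368549 ≈ 2.1707e-5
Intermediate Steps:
1/(46082 + D(16)) = 1/(46082 - 214/16) = 1/(46082 - 214*1/16) = 1/(46082 - 107/8) = 1/(368549/8) = 8/368549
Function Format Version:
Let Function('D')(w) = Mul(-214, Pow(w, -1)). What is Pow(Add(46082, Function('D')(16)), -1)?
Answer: Rational(8, 368549) ≈ 2.1707e-5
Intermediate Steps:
Pow(Add(46082, Function('D')(16)), -1) = Pow(Add(46082, Mul(-214, Pow(16, -1))), -1) = Pow(Add(46082, Mul(-214, Rational(1, 16))), -1) = Pow(Add(46082, Rational(-107, 8)), -1) = Pow(Rational(368549, 8), -1) = Rational(8, 368549)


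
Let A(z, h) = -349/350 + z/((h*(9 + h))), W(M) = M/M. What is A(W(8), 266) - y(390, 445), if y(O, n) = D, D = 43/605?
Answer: -12279/11495 ≈ -1.0682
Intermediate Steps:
D = 43/605 (D = 43*(1/605) = 43/605 ≈ 0.071074)
W(M) = 1
y(O, n) = 43/605
A(z, h) = -349/350 + z/(h*(9 + h)) (A(z, h) = -349*1/350 + z*(1/(h*(9 + h))) = -349/350 + z/(h*(9 + h)))
A(W(8), 266) - y(390, 445) = (1/350)*(-3141*266 - 349*266² + 350*1)/(266*(9 + 266)) - 1*43/605 = (1/350)*(1/266)*(-835506 - 349*70756 + 350)/275 - 43/605 = (1/350)*(1/266)*(1/275)*(-835506 - 24693844 + 350) - 43/605 = (1/350)*(1/266)*(1/275)*(-25529000) - 43/605 = -1042/1045 - 43/605 = -12279/11495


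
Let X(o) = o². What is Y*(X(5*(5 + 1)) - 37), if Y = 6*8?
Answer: 41424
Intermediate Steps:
Y = 48
Y*(X(5*(5 + 1)) - 37) = 48*((5*(5 + 1))² - 37) = 48*((5*6)² - 37) = 48*(30² - 37) = 48*(900 - 37) = 48*863 = 41424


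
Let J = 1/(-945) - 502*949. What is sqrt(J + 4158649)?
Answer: sqrt(365371355370)/315 ≈ 1918.9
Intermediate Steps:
J = -450196111/945 (J = -1/945 - 476398 = -450196111/945 ≈ -4.7640e+5)
sqrt(J + 4158649) = sqrt(-450196111/945 + 4158649) = sqrt(3479727194/945) = sqrt(365371355370)/315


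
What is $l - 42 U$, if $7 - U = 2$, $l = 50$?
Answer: $-160$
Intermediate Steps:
$U = 5$ ($U = 7 - 2 = 5$)
$l - 42 U = 50 - 210 = -160$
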